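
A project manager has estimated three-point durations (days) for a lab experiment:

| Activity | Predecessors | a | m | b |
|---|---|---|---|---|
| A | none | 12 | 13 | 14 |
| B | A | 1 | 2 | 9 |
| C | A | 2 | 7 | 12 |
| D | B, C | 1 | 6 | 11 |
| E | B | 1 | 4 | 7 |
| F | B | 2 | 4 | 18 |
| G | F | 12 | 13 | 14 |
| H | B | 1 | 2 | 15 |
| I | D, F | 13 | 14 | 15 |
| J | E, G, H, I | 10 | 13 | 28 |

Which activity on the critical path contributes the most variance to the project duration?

te_A = (12 + 4·13 + 14)/6 = 78/6 = 13; σ²_A = ((14−12)/6)² = 0.111
te_B = (1 + 4·2 + 9)/6 = 18/6 = 3; σ²_B = ((9−1)/6)² = 1.778
te_C = (2 + 4·7 + 12)/6 = 42/6 = 7; σ²_C = ((12−2)/6)² = 2.778
te_D = (1 + 4·6 + 11)/6 = 36/6 = 6; σ²_D = ((11−1)/6)² = 2.778
te_E = (1 + 4·4 + 7)/6 = 24/6 = 4; σ²_E = ((7−1)/6)² = 1.000
te_F = (2 + 4·4 + 18)/6 = 36/6 = 6; σ²_F = ((18−2)/6)² = 7.111
te_G = (12 + 4·13 + 14)/6 = 78/6 = 13; σ²_G = ((14−12)/6)² = 0.111
te_H = (1 + 4·2 + 15)/6 = 24/6 = 4; σ²_H = ((15−1)/6)² = 5.444
te_I = (13 + 4·14 + 15)/6 = 84/6 = 14; σ²_I = ((15−13)/6)² = 0.111
te_J = (10 + 4·13 + 28)/6 = 90/6 = 15; σ²_J = ((28−10)/6)² = 9.000

Forward pass:
ES_A = 0; EF_A = 13
ES_B = 13; EF_B = 13+3 = 16
ES_C = 13; EF_C = 13+7 = 20
ES_D = max(EF_B=16, EF_C=20) = 20; EF_D = 20+6 = 26
ES_E = 16; EF_E = 16+4 = 20
ES_F = 16; EF_F = 16+6 = 22
ES_G = 22; EF_G = 22+13 = 35
ES_H = 16; EF_H = 16+4 = 20
ES_I = max(EF_D=26, EF_F=22) = 26; EF_I = 26+14 = 40
ES_J = max(EF_E=20, EF_G=35, EF_H=20, EF_I=40) = 40; EF_J = 40+15 = 55
Expected project duration μ = 55 days. Critical path: A → C → D → I → J.

Variances on critical path: σ²_A=0.111, σ²_C=2.778, σ²_D=2.778, σ²_I=0.111, σ²_J=9.000.
Largest is σ²_J = 9.000.

J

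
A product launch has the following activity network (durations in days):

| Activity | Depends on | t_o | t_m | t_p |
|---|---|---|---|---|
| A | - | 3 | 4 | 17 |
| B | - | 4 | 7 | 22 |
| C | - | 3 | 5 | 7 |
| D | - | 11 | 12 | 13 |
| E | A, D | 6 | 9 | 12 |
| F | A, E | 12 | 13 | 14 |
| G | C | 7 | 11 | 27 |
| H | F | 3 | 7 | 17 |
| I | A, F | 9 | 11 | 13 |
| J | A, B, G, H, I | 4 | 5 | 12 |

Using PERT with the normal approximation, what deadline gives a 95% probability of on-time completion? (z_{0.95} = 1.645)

54.1 days

te_A = (3 + 4·4 + 17)/6 = 36/6 = 6; σ²_A = ((17−3)/6)² = 5.444
te_B = (4 + 4·7 + 22)/6 = 54/6 = 9; σ²_B = ((22−4)/6)² = 9.000
te_C = (3 + 4·5 + 7)/6 = 30/6 = 5; σ²_C = ((7−3)/6)² = 0.444
te_D = (11 + 4·12 + 13)/6 = 72/6 = 12; σ²_D = ((13−11)/6)² = 0.111
te_E = (6 + 4·9 + 12)/6 = 54/6 = 9; σ²_E = ((12−6)/6)² = 1.000
te_F = (12 + 4·13 + 14)/6 = 78/6 = 13; σ²_F = ((14−12)/6)² = 0.111
te_G = (7 + 4·11 + 27)/6 = 78/6 = 13; σ²_G = ((27−7)/6)² = 11.111
te_H = (3 + 4·7 + 17)/6 = 48/6 = 8; σ²_H = ((17−3)/6)² = 5.444
te_I = (9 + 4·11 + 13)/6 = 66/6 = 11; σ²_I = ((13−9)/6)² = 0.444
te_J = (4 + 4·5 + 12)/6 = 36/6 = 6; σ²_J = ((12−4)/6)² = 1.778

Forward pass:
ES_A = 0; EF_A = 6
ES_B = 0; EF_B = 9
ES_C = 0; EF_C = 5
ES_D = 0; EF_D = 12
ES_E = max(EF_A=6, EF_D=12) = 12; EF_E = 12+9 = 21
ES_F = max(EF_A=6, EF_E=21) = 21; EF_F = 21+13 = 34
ES_G = 5; EF_G = 5+13 = 18
ES_H = 34; EF_H = 34+8 = 42
ES_I = max(EF_A=6, EF_F=34) = 34; EF_I = 34+11 = 45
ES_J = max(EF_A=6, EF_B=9, EF_G=18, EF_H=42, EF_I=45) = 45; EF_J = 45+6 = 51
Expected project duration μ = 51 days. Critical path: D → E → F → I → J.

Variance along critical path = 0.111 + 1.000 + 0.111 + 0.444 + 1.778 = 3.444; σ = 1.856 days.
D = μ + z·σ = 51 + 1.645·1.856 = 54.1 days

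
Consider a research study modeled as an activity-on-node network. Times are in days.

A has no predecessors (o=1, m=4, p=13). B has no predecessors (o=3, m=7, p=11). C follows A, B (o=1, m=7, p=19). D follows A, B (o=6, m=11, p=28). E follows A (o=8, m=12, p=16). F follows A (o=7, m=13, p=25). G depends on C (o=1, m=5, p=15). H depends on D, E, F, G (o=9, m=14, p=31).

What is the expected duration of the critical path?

37 days

te_A = (1 + 4·4 + 13)/6 = 30/6 = 5
te_B = (3 + 4·7 + 11)/6 = 42/6 = 7
te_C = (1 + 4·7 + 19)/6 = 48/6 = 8
te_D = (6 + 4·11 + 28)/6 = 78/6 = 13
te_E = (8 + 4·12 + 16)/6 = 72/6 = 12
te_F = (7 + 4·13 + 25)/6 = 84/6 = 14
te_G = (1 + 4·5 + 15)/6 = 36/6 = 6
te_H = (9 + 4·14 + 31)/6 = 96/6 = 16

Forward pass:
ES_A = 0; EF_A = 5
ES_B = 0; EF_B = 7
ES_C = max(EF_A=5, EF_B=7) = 7; EF_C = 7+8 = 15
ES_D = max(EF_A=5, EF_B=7) = 7; EF_D = 7+13 = 20
ES_E = 5; EF_E = 5+12 = 17
ES_F = 5; EF_F = 5+14 = 19
ES_G = 15; EF_G = 15+6 = 21
ES_H = max(EF_D=20, EF_E=17, EF_F=19, EF_G=21) = 21; EF_H = 21+16 = 37
Expected project duration μ = 37 days. Critical path: B → C → G → H.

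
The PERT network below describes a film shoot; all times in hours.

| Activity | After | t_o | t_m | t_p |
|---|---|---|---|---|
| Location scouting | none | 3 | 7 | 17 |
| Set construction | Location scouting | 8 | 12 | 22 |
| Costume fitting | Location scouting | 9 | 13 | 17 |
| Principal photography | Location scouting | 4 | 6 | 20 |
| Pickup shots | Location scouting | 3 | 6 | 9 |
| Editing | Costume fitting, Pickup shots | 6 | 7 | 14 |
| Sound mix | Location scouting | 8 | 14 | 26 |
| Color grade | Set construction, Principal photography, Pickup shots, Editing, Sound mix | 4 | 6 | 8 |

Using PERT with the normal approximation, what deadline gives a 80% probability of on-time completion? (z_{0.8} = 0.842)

37.6 hours

te_Location scouting = (3 + 4·7 + 17)/6 = 48/6 = 8; σ²_Location scouting = ((17−3)/6)² = 5.444
te_Set construction = (8 + 4·12 + 22)/6 = 78/6 = 13; σ²_Set construction = ((22−8)/6)² = 5.444
te_Costume fitting = (9 + 4·13 + 17)/6 = 78/6 = 13; σ²_Costume fitting = ((17−9)/6)² = 1.778
te_Principal photography = (4 + 4·6 + 20)/6 = 48/6 = 8; σ²_Principal photography = ((20−4)/6)² = 7.111
te_Pickup shots = (3 + 4·6 + 9)/6 = 36/6 = 6; σ²_Pickup shots = ((9−3)/6)² = 1.000
te_Editing = (6 + 4·7 + 14)/6 = 48/6 = 8; σ²_Editing = ((14−6)/6)² = 1.778
te_Sound mix = (8 + 4·14 + 26)/6 = 90/6 = 15; σ²_Sound mix = ((26−8)/6)² = 9.000
te_Color grade = (4 + 4·6 + 8)/6 = 36/6 = 6; σ²_Color grade = ((8−4)/6)² = 0.444

Forward pass:
ES_Location scouting = 0; EF_Location scouting = 8
ES_Set construction = 8; EF_Set construction = 8+13 = 21
ES_Costume fitting = 8; EF_Costume fitting = 8+13 = 21
ES_Principal photography = 8; EF_Principal photography = 8+8 = 16
ES_Pickup shots = 8; EF_Pickup shots = 8+6 = 14
ES_Editing = max(EF_Costume fitting=21, EF_Pickup shots=14) = 21; EF_Editing = 21+8 = 29
ES_Sound mix = 8; EF_Sound mix = 8+15 = 23
ES_Color grade = max(EF_Set construction=21, EF_Principal photography=16, EF_Pickup shots=14, EF_Editing=29, EF_Sound mix=23) = 29; EF_Color grade = 29+6 = 35
Expected project duration μ = 35 hours. Critical path: Location scouting → Costume fitting → Editing → Color grade.

Variance along critical path = 5.444 + 1.778 + 1.778 + 0.444 = 9.444; σ = 3.073 hours.
D = μ + z·σ = 35 + 0.842·3.073 = 37.6 hours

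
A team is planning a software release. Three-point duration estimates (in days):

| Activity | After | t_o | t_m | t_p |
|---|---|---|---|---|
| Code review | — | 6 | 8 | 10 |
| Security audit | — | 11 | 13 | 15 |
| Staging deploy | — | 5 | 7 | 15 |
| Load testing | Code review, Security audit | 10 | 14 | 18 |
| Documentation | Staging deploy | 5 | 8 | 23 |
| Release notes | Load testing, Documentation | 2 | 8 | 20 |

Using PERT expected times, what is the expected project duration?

te_Code review = (6 + 4·8 + 10)/6 = 48/6 = 8
te_Security audit = (11 + 4·13 + 15)/6 = 78/6 = 13
te_Staging deploy = (5 + 4·7 + 15)/6 = 48/6 = 8
te_Load testing = (10 + 4·14 + 18)/6 = 84/6 = 14
te_Documentation = (5 + 4·8 + 23)/6 = 60/6 = 10
te_Release notes = (2 + 4·8 + 20)/6 = 54/6 = 9

Forward pass:
ES_Code review = 0; EF_Code review = 8
ES_Security audit = 0; EF_Security audit = 13
ES_Staging deploy = 0; EF_Staging deploy = 8
ES_Load testing = max(EF_Code review=8, EF_Security audit=13) = 13; EF_Load testing = 13+14 = 27
ES_Documentation = 8; EF_Documentation = 8+10 = 18
ES_Release notes = max(EF_Load testing=27, EF_Documentation=18) = 27; EF_Release notes = 27+9 = 36
Expected project duration μ = 36 days. Critical path: Security audit → Load testing → Release notes.

36 days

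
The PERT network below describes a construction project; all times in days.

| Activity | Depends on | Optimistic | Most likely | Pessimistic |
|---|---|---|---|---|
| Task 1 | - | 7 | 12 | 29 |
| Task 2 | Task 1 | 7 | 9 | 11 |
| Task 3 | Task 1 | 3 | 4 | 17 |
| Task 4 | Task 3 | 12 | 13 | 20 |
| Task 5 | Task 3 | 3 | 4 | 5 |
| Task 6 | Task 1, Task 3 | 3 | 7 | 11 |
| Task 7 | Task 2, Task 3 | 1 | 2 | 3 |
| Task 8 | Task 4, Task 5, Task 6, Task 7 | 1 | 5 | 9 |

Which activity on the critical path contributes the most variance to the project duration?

te_Task 1 = (7 + 4·12 + 29)/6 = 84/6 = 14; σ²_Task 1 = ((29−7)/6)² = 13.444
te_Task 2 = (7 + 4·9 + 11)/6 = 54/6 = 9; σ²_Task 2 = ((11−7)/6)² = 0.444
te_Task 3 = (3 + 4·4 + 17)/6 = 36/6 = 6; σ²_Task 3 = ((17−3)/6)² = 5.444
te_Task 4 = (12 + 4·13 + 20)/6 = 84/6 = 14; σ²_Task 4 = ((20−12)/6)² = 1.778
te_Task 5 = (3 + 4·4 + 5)/6 = 24/6 = 4; σ²_Task 5 = ((5−3)/6)² = 0.111
te_Task 6 = (3 + 4·7 + 11)/6 = 42/6 = 7; σ²_Task 6 = ((11−3)/6)² = 1.778
te_Task 7 = (1 + 4·2 + 3)/6 = 12/6 = 2; σ²_Task 7 = ((3−1)/6)² = 0.111
te_Task 8 = (1 + 4·5 + 9)/6 = 30/6 = 5; σ²_Task 8 = ((9−1)/6)² = 1.778

Forward pass:
ES_Task 1 = 0; EF_Task 1 = 14
ES_Task 2 = 14; EF_Task 2 = 14+9 = 23
ES_Task 3 = 14; EF_Task 3 = 14+6 = 20
ES_Task 4 = 20; EF_Task 4 = 20+14 = 34
ES_Task 5 = 20; EF_Task 5 = 20+4 = 24
ES_Task 6 = max(EF_Task 1=14, EF_Task 3=20) = 20; EF_Task 6 = 20+7 = 27
ES_Task 7 = max(EF_Task 2=23, EF_Task 3=20) = 23; EF_Task 7 = 23+2 = 25
ES_Task 8 = max(EF_Task 4=34, EF_Task 5=24, EF_Task 6=27, EF_Task 7=25) = 34; EF_Task 8 = 34+5 = 39
Expected project duration μ = 39 days. Critical path: Task 1 → Task 3 → Task 4 → Task 8.

Variances on critical path: σ²_Task 1=13.444, σ²_Task 3=5.444, σ²_Task 4=1.778, σ²_Task 8=1.778.
Largest is σ²_Task 1 = 13.444.

Task 1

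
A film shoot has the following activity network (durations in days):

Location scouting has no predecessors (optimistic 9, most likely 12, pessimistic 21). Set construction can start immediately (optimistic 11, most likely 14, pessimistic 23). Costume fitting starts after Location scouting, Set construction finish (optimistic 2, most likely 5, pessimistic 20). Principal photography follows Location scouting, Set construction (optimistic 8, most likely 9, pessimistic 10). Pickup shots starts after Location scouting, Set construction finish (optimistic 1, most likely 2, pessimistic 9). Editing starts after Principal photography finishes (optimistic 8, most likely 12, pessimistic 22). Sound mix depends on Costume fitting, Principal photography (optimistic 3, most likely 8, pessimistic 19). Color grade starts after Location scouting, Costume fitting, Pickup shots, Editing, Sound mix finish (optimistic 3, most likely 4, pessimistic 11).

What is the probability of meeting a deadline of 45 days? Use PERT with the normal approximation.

0.814

te_Location scouting = (9 + 4·12 + 21)/6 = 78/6 = 13; σ²_Location scouting = ((21−9)/6)² = 4.000
te_Set construction = (11 + 4·14 + 23)/6 = 90/6 = 15; σ²_Set construction = ((23−11)/6)² = 4.000
te_Costume fitting = (2 + 4·5 + 20)/6 = 42/6 = 7; σ²_Costume fitting = ((20−2)/6)² = 9.000
te_Principal photography = (8 + 4·9 + 10)/6 = 54/6 = 9; σ²_Principal photography = ((10−8)/6)² = 0.111
te_Pickup shots = (1 + 4·2 + 9)/6 = 18/6 = 3; σ²_Pickup shots = ((9−1)/6)² = 1.778
te_Editing = (8 + 4·12 + 22)/6 = 78/6 = 13; σ²_Editing = ((22−8)/6)² = 5.444
te_Sound mix = (3 + 4·8 + 19)/6 = 54/6 = 9; σ²_Sound mix = ((19−3)/6)² = 7.111
te_Color grade = (3 + 4·4 + 11)/6 = 30/6 = 5; σ²_Color grade = ((11−3)/6)² = 1.778

Forward pass:
ES_Location scouting = 0; EF_Location scouting = 13
ES_Set construction = 0; EF_Set construction = 15
ES_Costume fitting = max(EF_Location scouting=13, EF_Set construction=15) = 15; EF_Costume fitting = 15+7 = 22
ES_Principal photography = max(EF_Location scouting=13, EF_Set construction=15) = 15; EF_Principal photography = 15+9 = 24
ES_Pickup shots = max(EF_Location scouting=13, EF_Set construction=15) = 15; EF_Pickup shots = 15+3 = 18
ES_Editing = 24; EF_Editing = 24+13 = 37
ES_Sound mix = max(EF_Costume fitting=22, EF_Principal photography=24) = 24; EF_Sound mix = 24+9 = 33
ES_Color grade = max(EF_Location scouting=13, EF_Costume fitting=22, EF_Pickup shots=18, EF_Editing=37, EF_Sound mix=33) = 37; EF_Color grade = 37+5 = 42
Expected project duration μ = 42 days. Critical path: Set construction → Principal photography → Editing → Color grade.

Variance along critical path = 4.000 + 0.111 + 5.444 + 1.778 = 11.333; σ = √11.333 = 3.367 days.
Z = (45 − 42) / 3.367 = 0.891
P(T ≤ 45) = Φ(0.891) ≈ 0.814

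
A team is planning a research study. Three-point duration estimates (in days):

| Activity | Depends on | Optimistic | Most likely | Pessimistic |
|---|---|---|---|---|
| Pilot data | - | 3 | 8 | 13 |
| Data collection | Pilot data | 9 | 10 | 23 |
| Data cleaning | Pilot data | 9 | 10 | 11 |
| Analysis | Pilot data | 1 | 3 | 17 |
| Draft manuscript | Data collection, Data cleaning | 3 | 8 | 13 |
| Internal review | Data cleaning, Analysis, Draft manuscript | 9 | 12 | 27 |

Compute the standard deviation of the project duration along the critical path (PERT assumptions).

te_Pilot data = (3 + 4·8 + 13)/6 = 48/6 = 8; σ²_Pilot data = ((13−3)/6)² = 2.778
te_Data collection = (9 + 4·10 + 23)/6 = 72/6 = 12; σ²_Data collection = ((23−9)/6)² = 5.444
te_Data cleaning = (9 + 4·10 + 11)/6 = 60/6 = 10; σ²_Data cleaning = ((11−9)/6)² = 0.111
te_Analysis = (1 + 4·3 + 17)/6 = 30/6 = 5; σ²_Analysis = ((17−1)/6)² = 7.111
te_Draft manuscript = (3 + 4·8 + 13)/6 = 48/6 = 8; σ²_Draft manuscript = ((13−3)/6)² = 2.778
te_Internal review = (9 + 4·12 + 27)/6 = 84/6 = 14; σ²_Internal review = ((27−9)/6)² = 9.000

Forward pass:
ES_Pilot data = 0; EF_Pilot data = 8
ES_Data collection = 8; EF_Data collection = 8+12 = 20
ES_Data cleaning = 8; EF_Data cleaning = 8+10 = 18
ES_Analysis = 8; EF_Analysis = 8+5 = 13
ES_Draft manuscript = max(EF_Data collection=20, EF_Data cleaning=18) = 20; EF_Draft manuscript = 20+8 = 28
ES_Internal review = max(EF_Data cleaning=18, EF_Analysis=13, EF_Draft manuscript=28) = 28; EF_Internal review = 28+14 = 42
Expected project duration μ = 42 days. Critical path: Pilot data → Data collection → Draft manuscript → Internal review.

Variance along critical path = 2.778 + 5.444 + 2.778 + 9.000 = 20.000
σ = √20.000 = 4.472 days

4.47 days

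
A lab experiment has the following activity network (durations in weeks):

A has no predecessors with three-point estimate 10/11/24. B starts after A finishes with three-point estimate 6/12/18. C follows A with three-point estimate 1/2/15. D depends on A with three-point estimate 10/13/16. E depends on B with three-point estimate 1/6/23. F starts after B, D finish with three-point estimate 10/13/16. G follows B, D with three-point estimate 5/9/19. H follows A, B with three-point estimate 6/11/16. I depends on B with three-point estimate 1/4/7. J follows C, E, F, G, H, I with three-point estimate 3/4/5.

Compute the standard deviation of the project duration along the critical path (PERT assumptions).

te_A = (10 + 4·11 + 24)/6 = 78/6 = 13; σ²_A = ((24−10)/6)² = 5.444
te_B = (6 + 4·12 + 18)/6 = 72/6 = 12; σ²_B = ((18−6)/6)² = 4.000
te_C = (1 + 4·2 + 15)/6 = 24/6 = 4; σ²_C = ((15−1)/6)² = 5.444
te_D = (10 + 4·13 + 16)/6 = 78/6 = 13; σ²_D = ((16−10)/6)² = 1.000
te_E = (1 + 4·6 + 23)/6 = 48/6 = 8; σ²_E = ((23−1)/6)² = 13.444
te_F = (10 + 4·13 + 16)/6 = 78/6 = 13; σ²_F = ((16−10)/6)² = 1.000
te_G = (5 + 4·9 + 19)/6 = 60/6 = 10; σ²_G = ((19−5)/6)² = 5.444
te_H = (6 + 4·11 + 16)/6 = 66/6 = 11; σ²_H = ((16−6)/6)² = 2.778
te_I = (1 + 4·4 + 7)/6 = 24/6 = 4; σ²_I = ((7−1)/6)² = 1.000
te_J = (3 + 4·4 + 5)/6 = 24/6 = 4; σ²_J = ((5−3)/6)² = 0.111

Forward pass:
ES_A = 0; EF_A = 13
ES_B = 13; EF_B = 13+12 = 25
ES_C = 13; EF_C = 13+4 = 17
ES_D = 13; EF_D = 13+13 = 26
ES_E = 25; EF_E = 25+8 = 33
ES_F = max(EF_B=25, EF_D=26) = 26; EF_F = 26+13 = 39
ES_G = max(EF_B=25, EF_D=26) = 26; EF_G = 26+10 = 36
ES_H = max(EF_A=13, EF_B=25) = 25; EF_H = 25+11 = 36
ES_I = 25; EF_I = 25+4 = 29
ES_J = max(EF_C=17, EF_E=33, EF_F=39, EF_G=36, EF_H=36, EF_I=29) = 39; EF_J = 39+4 = 43
Expected project duration μ = 43 weeks. Critical path: A → D → F → J.

Variance along critical path = 5.444 + 1.000 + 1.000 + 0.111 = 7.556
σ = √7.556 = 2.749 weeks

2.75 weeks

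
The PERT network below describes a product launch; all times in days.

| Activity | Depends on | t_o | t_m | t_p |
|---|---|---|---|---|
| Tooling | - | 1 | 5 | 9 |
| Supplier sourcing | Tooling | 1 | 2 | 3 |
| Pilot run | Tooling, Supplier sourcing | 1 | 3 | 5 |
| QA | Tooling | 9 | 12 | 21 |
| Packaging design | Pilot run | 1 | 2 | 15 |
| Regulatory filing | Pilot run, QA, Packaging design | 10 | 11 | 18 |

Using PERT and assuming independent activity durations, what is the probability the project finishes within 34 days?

0.927

te_Tooling = (1 + 4·5 + 9)/6 = 30/6 = 5; σ²_Tooling = ((9−1)/6)² = 1.778
te_Supplier sourcing = (1 + 4·2 + 3)/6 = 12/6 = 2; σ²_Supplier sourcing = ((3−1)/6)² = 0.111
te_Pilot run = (1 + 4·3 + 5)/6 = 18/6 = 3; σ²_Pilot run = ((5−1)/6)² = 0.444
te_QA = (9 + 4·12 + 21)/6 = 78/6 = 13; σ²_QA = ((21−9)/6)² = 4.000
te_Packaging design = (1 + 4·2 + 15)/6 = 24/6 = 4; σ²_Packaging design = ((15−1)/6)² = 5.444
te_Regulatory filing = (10 + 4·11 + 18)/6 = 72/6 = 12; σ²_Regulatory filing = ((18−10)/6)² = 1.778

Forward pass:
ES_Tooling = 0; EF_Tooling = 5
ES_Supplier sourcing = 5; EF_Supplier sourcing = 5+2 = 7
ES_Pilot run = max(EF_Tooling=5, EF_Supplier sourcing=7) = 7; EF_Pilot run = 7+3 = 10
ES_QA = 5; EF_QA = 5+13 = 18
ES_Packaging design = 10; EF_Packaging design = 10+4 = 14
ES_Regulatory filing = max(EF_Pilot run=10, EF_QA=18, EF_Packaging design=14) = 18; EF_Regulatory filing = 18+12 = 30
Expected project duration μ = 30 days. Critical path: Tooling → QA → Regulatory filing.

Variance along critical path = 1.778 + 4.000 + 1.778 = 7.556; σ = √7.556 = 2.749 days.
Z = (34 − 30) / 2.749 = 1.455
P(T ≤ 34) = Φ(1.455) ≈ 0.927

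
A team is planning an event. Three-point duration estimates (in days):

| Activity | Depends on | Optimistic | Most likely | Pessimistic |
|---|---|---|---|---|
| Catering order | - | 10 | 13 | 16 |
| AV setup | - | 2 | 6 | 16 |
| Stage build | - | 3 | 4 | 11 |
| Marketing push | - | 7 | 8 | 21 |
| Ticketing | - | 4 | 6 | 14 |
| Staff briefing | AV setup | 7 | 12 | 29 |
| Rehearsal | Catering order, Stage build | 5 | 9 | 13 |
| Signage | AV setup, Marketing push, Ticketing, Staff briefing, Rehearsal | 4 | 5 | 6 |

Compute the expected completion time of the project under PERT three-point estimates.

te_Catering order = (10 + 4·13 + 16)/6 = 78/6 = 13
te_AV setup = (2 + 4·6 + 16)/6 = 42/6 = 7
te_Stage build = (3 + 4·4 + 11)/6 = 30/6 = 5
te_Marketing push = (7 + 4·8 + 21)/6 = 60/6 = 10
te_Ticketing = (4 + 4·6 + 14)/6 = 42/6 = 7
te_Staff briefing = (7 + 4·12 + 29)/6 = 84/6 = 14
te_Rehearsal = (5 + 4·9 + 13)/6 = 54/6 = 9
te_Signage = (4 + 4·5 + 6)/6 = 30/6 = 5

Forward pass:
ES_Catering order = 0; EF_Catering order = 13
ES_AV setup = 0; EF_AV setup = 7
ES_Stage build = 0; EF_Stage build = 5
ES_Marketing push = 0; EF_Marketing push = 10
ES_Ticketing = 0; EF_Ticketing = 7
ES_Staff briefing = 7; EF_Staff briefing = 7+14 = 21
ES_Rehearsal = max(EF_Catering order=13, EF_Stage build=5) = 13; EF_Rehearsal = 13+9 = 22
ES_Signage = max(EF_AV setup=7, EF_Marketing push=10, EF_Ticketing=7, EF_Staff briefing=21, EF_Rehearsal=22) = 22; EF_Signage = 22+5 = 27
Expected project duration μ = 27 days. Critical path: Catering order → Rehearsal → Signage.

27 days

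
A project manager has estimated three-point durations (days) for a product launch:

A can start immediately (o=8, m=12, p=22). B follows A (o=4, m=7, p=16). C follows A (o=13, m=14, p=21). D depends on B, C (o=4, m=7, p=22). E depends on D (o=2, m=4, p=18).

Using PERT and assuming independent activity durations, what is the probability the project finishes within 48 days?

te_A = (8 + 4·12 + 22)/6 = 78/6 = 13; σ²_A = ((22−8)/6)² = 5.444
te_B = (4 + 4·7 + 16)/6 = 48/6 = 8; σ²_B = ((16−4)/6)² = 4.000
te_C = (13 + 4·14 + 21)/6 = 90/6 = 15; σ²_C = ((21−13)/6)² = 1.778
te_D = (4 + 4·7 + 22)/6 = 54/6 = 9; σ²_D = ((22−4)/6)² = 9.000
te_E = (2 + 4·4 + 18)/6 = 36/6 = 6; σ²_E = ((18−2)/6)² = 7.111

Forward pass:
ES_A = 0; EF_A = 13
ES_B = 13; EF_B = 13+8 = 21
ES_C = 13; EF_C = 13+15 = 28
ES_D = max(EF_B=21, EF_C=28) = 28; EF_D = 28+9 = 37
ES_E = 37; EF_E = 37+6 = 43
Expected project duration μ = 43 days. Critical path: A → C → D → E.

Variance along critical path = 5.444 + 1.778 + 9.000 + 7.111 = 23.333; σ = √23.333 = 4.830 days.
Z = (48 − 43) / 4.830 = 1.035
P(T ≤ 48) = Φ(1.035) ≈ 0.850

0.850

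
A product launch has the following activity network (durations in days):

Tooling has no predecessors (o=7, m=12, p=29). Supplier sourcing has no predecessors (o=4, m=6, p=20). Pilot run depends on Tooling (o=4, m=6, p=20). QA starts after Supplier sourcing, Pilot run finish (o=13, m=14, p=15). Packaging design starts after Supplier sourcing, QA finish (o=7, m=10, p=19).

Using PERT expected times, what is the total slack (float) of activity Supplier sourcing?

te_Tooling = (7 + 4·12 + 29)/6 = 84/6 = 14
te_Supplier sourcing = (4 + 4·6 + 20)/6 = 48/6 = 8
te_Pilot run = (4 + 4·6 + 20)/6 = 48/6 = 8
te_QA = (13 + 4·14 + 15)/6 = 84/6 = 14
te_Packaging design = (7 + 4·10 + 19)/6 = 66/6 = 11

Forward pass:
ES_Tooling = 0; EF_Tooling = 14
ES_Supplier sourcing = 0; EF_Supplier sourcing = 8
ES_Pilot run = 14; EF_Pilot run = 14+8 = 22
ES_QA = max(EF_Supplier sourcing=8, EF_Pilot run=22) = 22; EF_QA = 22+14 = 36
ES_Packaging design = max(EF_Supplier sourcing=8, EF_QA=36) = 36; EF_Packaging design = 36+11 = 47
Expected project duration μ = 47 days. Critical path: Tooling → Pilot run → QA → Packaging design.

Backward pass:
LF_Packaging design = 47; LS_Packaging design = 47−11 = 36
LF_QA = LS_Packaging design = 36; LS_QA = 36−14 = 22
LF_Pilot run = LS_QA = 22; LS_Pilot run = 22−8 = 14
LF_Supplier sourcing = min(LS_QA=22, LS_Packaging design=36) = 22; LS_Supplier sourcing = 22−8 = 14
LF_Tooling = LS_Pilot run = 14; LS_Tooling = 14−14 = 0
Slack_Supplier sourcing = LS_Supplier sourcing − ES_Supplier sourcing = 14 − 0 = 14

14 days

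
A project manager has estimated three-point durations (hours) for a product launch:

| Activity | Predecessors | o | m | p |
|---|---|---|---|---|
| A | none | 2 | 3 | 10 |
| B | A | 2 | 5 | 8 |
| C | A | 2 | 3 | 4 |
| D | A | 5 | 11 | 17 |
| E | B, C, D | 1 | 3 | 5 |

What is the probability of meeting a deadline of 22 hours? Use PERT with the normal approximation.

te_A = (2 + 4·3 + 10)/6 = 24/6 = 4; σ²_A = ((10−2)/6)² = 1.778
te_B = (2 + 4·5 + 8)/6 = 30/6 = 5; σ²_B = ((8−2)/6)² = 1.000
te_C = (2 + 4·3 + 4)/6 = 18/6 = 3; σ²_C = ((4−2)/6)² = 0.111
te_D = (5 + 4·11 + 17)/6 = 66/6 = 11; σ²_D = ((17−5)/6)² = 4.000
te_E = (1 + 4·3 + 5)/6 = 18/6 = 3; σ²_E = ((5−1)/6)² = 0.444

Forward pass:
ES_A = 0; EF_A = 4
ES_B = 4; EF_B = 4+5 = 9
ES_C = 4; EF_C = 4+3 = 7
ES_D = 4; EF_D = 4+11 = 15
ES_E = max(EF_B=9, EF_C=7, EF_D=15) = 15; EF_E = 15+3 = 18
Expected project duration μ = 18 hours. Critical path: A → D → E.

Variance along critical path = 1.778 + 4.000 + 0.444 = 6.222; σ = √6.222 = 2.494 hours.
Z = (22 − 18) / 2.494 = 1.604
P(T ≤ 22) = Φ(1.604) ≈ 0.946

0.946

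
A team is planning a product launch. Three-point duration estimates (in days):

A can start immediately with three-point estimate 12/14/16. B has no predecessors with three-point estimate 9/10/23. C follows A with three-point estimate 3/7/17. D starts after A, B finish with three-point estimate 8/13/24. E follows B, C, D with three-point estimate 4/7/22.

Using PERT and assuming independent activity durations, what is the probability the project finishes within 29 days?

0.025

te_A = (12 + 4·14 + 16)/6 = 84/6 = 14; σ²_A = ((16−12)/6)² = 0.444
te_B = (9 + 4·10 + 23)/6 = 72/6 = 12; σ²_B = ((23−9)/6)² = 5.444
te_C = (3 + 4·7 + 17)/6 = 48/6 = 8; σ²_C = ((17−3)/6)² = 5.444
te_D = (8 + 4·13 + 24)/6 = 84/6 = 14; σ²_D = ((24−8)/6)² = 7.111
te_E = (4 + 4·7 + 22)/6 = 54/6 = 9; σ²_E = ((22−4)/6)² = 9.000

Forward pass:
ES_A = 0; EF_A = 14
ES_B = 0; EF_B = 12
ES_C = 14; EF_C = 14+8 = 22
ES_D = max(EF_A=14, EF_B=12) = 14; EF_D = 14+14 = 28
ES_E = max(EF_B=12, EF_C=22, EF_D=28) = 28; EF_E = 28+9 = 37
Expected project duration μ = 37 days. Critical path: A → D → E.

Variance along critical path = 0.444 + 7.111 + 9.000 = 16.556; σ = √16.556 = 4.069 days.
Z = (29 − 37) / 4.069 = -1.966
P(T ≤ 29) = Φ(-1.966) ≈ 0.025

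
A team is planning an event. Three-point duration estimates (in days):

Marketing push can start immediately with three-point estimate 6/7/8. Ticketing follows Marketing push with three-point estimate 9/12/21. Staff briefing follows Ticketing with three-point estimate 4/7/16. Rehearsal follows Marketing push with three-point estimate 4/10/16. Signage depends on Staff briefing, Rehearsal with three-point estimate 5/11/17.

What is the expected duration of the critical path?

te_Marketing push = (6 + 4·7 + 8)/6 = 42/6 = 7
te_Ticketing = (9 + 4·12 + 21)/6 = 78/6 = 13
te_Staff briefing = (4 + 4·7 + 16)/6 = 48/6 = 8
te_Rehearsal = (4 + 4·10 + 16)/6 = 60/6 = 10
te_Signage = (5 + 4·11 + 17)/6 = 66/6 = 11

Forward pass:
ES_Marketing push = 0; EF_Marketing push = 7
ES_Ticketing = 7; EF_Ticketing = 7+13 = 20
ES_Staff briefing = 20; EF_Staff briefing = 20+8 = 28
ES_Rehearsal = 7; EF_Rehearsal = 7+10 = 17
ES_Signage = max(EF_Staff briefing=28, EF_Rehearsal=17) = 28; EF_Signage = 28+11 = 39
Expected project duration μ = 39 days. Critical path: Marketing push → Ticketing → Staff briefing → Signage.

39 days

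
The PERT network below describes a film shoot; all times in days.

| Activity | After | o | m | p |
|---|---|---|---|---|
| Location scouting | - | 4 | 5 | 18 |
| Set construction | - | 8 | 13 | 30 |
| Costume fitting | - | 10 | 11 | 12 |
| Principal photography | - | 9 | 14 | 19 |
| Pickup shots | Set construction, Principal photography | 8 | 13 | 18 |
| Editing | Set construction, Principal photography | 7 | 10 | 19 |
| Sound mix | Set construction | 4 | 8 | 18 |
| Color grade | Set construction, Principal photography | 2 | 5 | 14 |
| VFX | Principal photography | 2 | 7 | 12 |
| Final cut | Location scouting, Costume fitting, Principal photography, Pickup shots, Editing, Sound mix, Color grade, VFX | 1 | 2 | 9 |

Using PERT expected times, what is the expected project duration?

31 days

te_Location scouting = (4 + 4·5 + 18)/6 = 42/6 = 7
te_Set construction = (8 + 4·13 + 30)/6 = 90/6 = 15
te_Costume fitting = (10 + 4·11 + 12)/6 = 66/6 = 11
te_Principal photography = (9 + 4·14 + 19)/6 = 84/6 = 14
te_Pickup shots = (8 + 4·13 + 18)/6 = 78/6 = 13
te_Editing = (7 + 4·10 + 19)/6 = 66/6 = 11
te_Sound mix = (4 + 4·8 + 18)/6 = 54/6 = 9
te_Color grade = (2 + 4·5 + 14)/6 = 36/6 = 6
te_VFX = (2 + 4·7 + 12)/6 = 42/6 = 7
te_Final cut = (1 + 4·2 + 9)/6 = 18/6 = 3

Forward pass:
ES_Location scouting = 0; EF_Location scouting = 7
ES_Set construction = 0; EF_Set construction = 15
ES_Costume fitting = 0; EF_Costume fitting = 11
ES_Principal photography = 0; EF_Principal photography = 14
ES_Pickup shots = max(EF_Set construction=15, EF_Principal photography=14) = 15; EF_Pickup shots = 15+13 = 28
ES_Editing = max(EF_Set construction=15, EF_Principal photography=14) = 15; EF_Editing = 15+11 = 26
ES_Sound mix = 15; EF_Sound mix = 15+9 = 24
ES_Color grade = max(EF_Set construction=15, EF_Principal photography=14) = 15; EF_Color grade = 15+6 = 21
ES_VFX = 14; EF_VFX = 14+7 = 21
ES_Final cut = max(EF_Location scouting=7, EF_Costume fitting=11, EF_Principal photography=14, EF_Pickup shots=28, EF_Editing=26, EF_Sound mix=24, EF_Color grade=21, EF_VFX=21) = 28; EF_Final cut = 28+3 = 31
Expected project duration μ = 31 days. Critical path: Set construction → Pickup shots → Final cut.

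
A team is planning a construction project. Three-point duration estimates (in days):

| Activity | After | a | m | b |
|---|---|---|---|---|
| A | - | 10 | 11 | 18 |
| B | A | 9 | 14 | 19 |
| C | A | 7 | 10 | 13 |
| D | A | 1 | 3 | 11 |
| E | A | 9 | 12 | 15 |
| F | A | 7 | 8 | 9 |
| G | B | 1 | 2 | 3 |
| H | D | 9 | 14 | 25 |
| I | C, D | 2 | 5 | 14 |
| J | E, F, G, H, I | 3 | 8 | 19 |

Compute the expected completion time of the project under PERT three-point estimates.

40 days

te_A = (10 + 4·11 + 18)/6 = 72/6 = 12
te_B = (9 + 4·14 + 19)/6 = 84/6 = 14
te_C = (7 + 4·10 + 13)/6 = 60/6 = 10
te_D = (1 + 4·3 + 11)/6 = 24/6 = 4
te_E = (9 + 4·12 + 15)/6 = 72/6 = 12
te_F = (7 + 4·8 + 9)/6 = 48/6 = 8
te_G = (1 + 4·2 + 3)/6 = 12/6 = 2
te_H = (9 + 4·14 + 25)/6 = 90/6 = 15
te_I = (2 + 4·5 + 14)/6 = 36/6 = 6
te_J = (3 + 4·8 + 19)/6 = 54/6 = 9

Forward pass:
ES_A = 0; EF_A = 12
ES_B = 12; EF_B = 12+14 = 26
ES_C = 12; EF_C = 12+10 = 22
ES_D = 12; EF_D = 12+4 = 16
ES_E = 12; EF_E = 12+12 = 24
ES_F = 12; EF_F = 12+8 = 20
ES_G = 26; EF_G = 26+2 = 28
ES_H = 16; EF_H = 16+15 = 31
ES_I = max(EF_C=22, EF_D=16) = 22; EF_I = 22+6 = 28
ES_J = max(EF_E=24, EF_F=20, EF_G=28, EF_H=31, EF_I=28) = 31; EF_J = 31+9 = 40
Expected project duration μ = 40 days. Critical path: A → D → H → J.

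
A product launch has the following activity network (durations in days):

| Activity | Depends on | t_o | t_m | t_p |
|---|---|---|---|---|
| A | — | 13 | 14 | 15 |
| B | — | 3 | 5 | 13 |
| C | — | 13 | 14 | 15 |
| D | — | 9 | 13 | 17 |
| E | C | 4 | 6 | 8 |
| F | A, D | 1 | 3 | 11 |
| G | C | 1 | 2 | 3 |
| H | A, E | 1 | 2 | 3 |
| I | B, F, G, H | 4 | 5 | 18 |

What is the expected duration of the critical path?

te_A = (13 + 4·14 + 15)/6 = 84/6 = 14
te_B = (3 + 4·5 + 13)/6 = 36/6 = 6
te_C = (13 + 4·14 + 15)/6 = 84/6 = 14
te_D = (9 + 4·13 + 17)/6 = 78/6 = 13
te_E = (4 + 4·6 + 8)/6 = 36/6 = 6
te_F = (1 + 4·3 + 11)/6 = 24/6 = 4
te_G = (1 + 4·2 + 3)/6 = 12/6 = 2
te_H = (1 + 4·2 + 3)/6 = 12/6 = 2
te_I = (4 + 4·5 + 18)/6 = 42/6 = 7

Forward pass:
ES_A = 0; EF_A = 14
ES_B = 0; EF_B = 6
ES_C = 0; EF_C = 14
ES_D = 0; EF_D = 13
ES_E = 14; EF_E = 14+6 = 20
ES_F = max(EF_A=14, EF_D=13) = 14; EF_F = 14+4 = 18
ES_G = 14; EF_G = 14+2 = 16
ES_H = max(EF_A=14, EF_E=20) = 20; EF_H = 20+2 = 22
ES_I = max(EF_B=6, EF_F=18, EF_G=16, EF_H=22) = 22; EF_I = 22+7 = 29
Expected project duration μ = 29 days. Critical path: C → E → H → I.

29 days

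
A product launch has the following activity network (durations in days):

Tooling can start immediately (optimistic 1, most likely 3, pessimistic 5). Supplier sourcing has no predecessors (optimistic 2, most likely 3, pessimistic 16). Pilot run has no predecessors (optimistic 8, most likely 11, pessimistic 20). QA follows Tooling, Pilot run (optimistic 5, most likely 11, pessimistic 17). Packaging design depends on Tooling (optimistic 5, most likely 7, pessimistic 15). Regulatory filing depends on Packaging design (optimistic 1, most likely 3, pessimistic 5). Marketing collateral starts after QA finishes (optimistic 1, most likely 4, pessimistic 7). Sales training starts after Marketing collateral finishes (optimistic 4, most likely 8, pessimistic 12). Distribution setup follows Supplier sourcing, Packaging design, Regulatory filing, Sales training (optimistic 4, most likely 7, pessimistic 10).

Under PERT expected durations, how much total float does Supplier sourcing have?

30 days

te_Tooling = (1 + 4·3 + 5)/6 = 18/6 = 3
te_Supplier sourcing = (2 + 4·3 + 16)/6 = 30/6 = 5
te_Pilot run = (8 + 4·11 + 20)/6 = 72/6 = 12
te_QA = (5 + 4·11 + 17)/6 = 66/6 = 11
te_Packaging design = (5 + 4·7 + 15)/6 = 48/6 = 8
te_Regulatory filing = (1 + 4·3 + 5)/6 = 18/6 = 3
te_Marketing collateral = (1 + 4·4 + 7)/6 = 24/6 = 4
te_Sales training = (4 + 4·8 + 12)/6 = 48/6 = 8
te_Distribution setup = (4 + 4·7 + 10)/6 = 42/6 = 7

Forward pass:
ES_Tooling = 0; EF_Tooling = 3
ES_Supplier sourcing = 0; EF_Supplier sourcing = 5
ES_Pilot run = 0; EF_Pilot run = 12
ES_QA = max(EF_Tooling=3, EF_Pilot run=12) = 12; EF_QA = 12+11 = 23
ES_Packaging design = 3; EF_Packaging design = 3+8 = 11
ES_Regulatory filing = 11; EF_Regulatory filing = 11+3 = 14
ES_Marketing collateral = 23; EF_Marketing collateral = 23+4 = 27
ES_Sales training = 27; EF_Sales training = 27+8 = 35
ES_Distribution setup = max(EF_Supplier sourcing=5, EF_Packaging design=11, EF_Regulatory filing=14, EF_Sales training=35) = 35; EF_Distribution setup = 35+7 = 42
Expected project duration μ = 42 days. Critical path: Pilot run → QA → Marketing collateral → Sales training → Distribution setup.

Backward pass:
LF_Distribution setup = 42; LS_Distribution setup = 42−7 = 35
LF_Sales training = LS_Distribution setup = 35; LS_Sales training = 35−8 = 27
LF_Marketing collateral = LS_Sales training = 27; LS_Marketing collateral = 27−4 = 23
LF_Regulatory filing = LS_Distribution setup = 35; LS_Regulatory filing = 35−3 = 32
LF_Packaging design = min(LS_Regulatory filing=32, LS_Distribution setup=35) = 32; LS_Packaging design = 32−8 = 24
LF_QA = LS_Marketing collateral = 23; LS_QA = 23−11 = 12
LF_Pilot run = LS_QA = 12; LS_Pilot run = 12−12 = 0
LF_Supplier sourcing = LS_Distribution setup = 35; LS_Supplier sourcing = 35−5 = 30
LF_Tooling = min(LS_QA=12, LS_Packaging design=24) = 12; LS_Tooling = 12−3 = 9
Slack_Supplier sourcing = LS_Supplier sourcing − ES_Supplier sourcing = 30 − 0 = 30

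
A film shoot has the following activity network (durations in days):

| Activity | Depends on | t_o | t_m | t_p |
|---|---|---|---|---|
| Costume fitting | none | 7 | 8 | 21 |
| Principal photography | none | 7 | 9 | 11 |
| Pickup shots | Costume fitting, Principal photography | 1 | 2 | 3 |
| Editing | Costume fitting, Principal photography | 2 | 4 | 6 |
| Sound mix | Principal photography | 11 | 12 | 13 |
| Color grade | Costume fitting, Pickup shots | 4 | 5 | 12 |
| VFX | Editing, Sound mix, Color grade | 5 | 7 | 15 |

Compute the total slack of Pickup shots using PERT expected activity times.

te_Costume fitting = (7 + 4·8 + 21)/6 = 60/6 = 10
te_Principal photography = (7 + 4·9 + 11)/6 = 54/6 = 9
te_Pickup shots = (1 + 4·2 + 3)/6 = 12/6 = 2
te_Editing = (2 + 4·4 + 6)/6 = 24/6 = 4
te_Sound mix = (11 + 4·12 + 13)/6 = 72/6 = 12
te_Color grade = (4 + 4·5 + 12)/6 = 36/6 = 6
te_VFX = (5 + 4·7 + 15)/6 = 48/6 = 8

Forward pass:
ES_Costume fitting = 0; EF_Costume fitting = 10
ES_Principal photography = 0; EF_Principal photography = 9
ES_Pickup shots = max(EF_Costume fitting=10, EF_Principal photography=9) = 10; EF_Pickup shots = 10+2 = 12
ES_Editing = max(EF_Costume fitting=10, EF_Principal photography=9) = 10; EF_Editing = 10+4 = 14
ES_Sound mix = 9; EF_Sound mix = 9+12 = 21
ES_Color grade = max(EF_Costume fitting=10, EF_Pickup shots=12) = 12; EF_Color grade = 12+6 = 18
ES_VFX = max(EF_Editing=14, EF_Sound mix=21, EF_Color grade=18) = 21; EF_VFX = 21+8 = 29
Expected project duration μ = 29 days. Critical path: Principal photography → Sound mix → VFX.

Backward pass:
LF_VFX = 29; LS_VFX = 29−8 = 21
LF_Color grade = LS_VFX = 21; LS_Color grade = 21−6 = 15
LF_Sound mix = LS_VFX = 21; LS_Sound mix = 21−12 = 9
LF_Editing = LS_VFX = 21; LS_Editing = 21−4 = 17
LF_Pickup shots = LS_Color grade = 15; LS_Pickup shots = 15−2 = 13
LF_Principal photography = min(LS_Pickup shots=13, LS_Editing=17, LS_Sound mix=9) = 9; LS_Principal photography = 9−9 = 0
LF_Costume fitting = min(LS_Pickup shots=13, LS_Editing=17, LS_Color grade=15) = 13; LS_Costume fitting = 13−10 = 3
Slack_Pickup shots = LS_Pickup shots − ES_Pickup shots = 13 − 10 = 3

3 days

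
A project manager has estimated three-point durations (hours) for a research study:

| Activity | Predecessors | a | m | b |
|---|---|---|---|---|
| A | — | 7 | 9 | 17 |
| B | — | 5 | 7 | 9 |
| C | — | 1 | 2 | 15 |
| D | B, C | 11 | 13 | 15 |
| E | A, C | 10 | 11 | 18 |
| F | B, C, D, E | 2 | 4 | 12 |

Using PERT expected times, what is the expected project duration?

27 hours

te_A = (7 + 4·9 + 17)/6 = 60/6 = 10
te_B = (5 + 4·7 + 9)/6 = 42/6 = 7
te_C = (1 + 4·2 + 15)/6 = 24/6 = 4
te_D = (11 + 4·13 + 15)/6 = 78/6 = 13
te_E = (10 + 4·11 + 18)/6 = 72/6 = 12
te_F = (2 + 4·4 + 12)/6 = 30/6 = 5

Forward pass:
ES_A = 0; EF_A = 10
ES_B = 0; EF_B = 7
ES_C = 0; EF_C = 4
ES_D = max(EF_B=7, EF_C=4) = 7; EF_D = 7+13 = 20
ES_E = max(EF_A=10, EF_C=4) = 10; EF_E = 10+12 = 22
ES_F = max(EF_B=7, EF_C=4, EF_D=20, EF_E=22) = 22; EF_F = 22+5 = 27
Expected project duration μ = 27 hours. Critical path: A → E → F.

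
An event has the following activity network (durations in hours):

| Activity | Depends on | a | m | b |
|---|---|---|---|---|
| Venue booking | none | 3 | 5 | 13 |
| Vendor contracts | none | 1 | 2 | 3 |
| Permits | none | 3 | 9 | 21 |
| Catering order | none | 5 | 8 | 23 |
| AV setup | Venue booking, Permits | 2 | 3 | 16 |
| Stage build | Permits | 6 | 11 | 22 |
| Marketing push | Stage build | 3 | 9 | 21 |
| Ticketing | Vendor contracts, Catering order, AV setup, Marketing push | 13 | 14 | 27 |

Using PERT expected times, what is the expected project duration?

te_Venue booking = (3 + 4·5 + 13)/6 = 36/6 = 6
te_Vendor contracts = (1 + 4·2 + 3)/6 = 12/6 = 2
te_Permits = (3 + 4·9 + 21)/6 = 60/6 = 10
te_Catering order = (5 + 4·8 + 23)/6 = 60/6 = 10
te_AV setup = (2 + 4·3 + 16)/6 = 30/6 = 5
te_Stage build = (6 + 4·11 + 22)/6 = 72/6 = 12
te_Marketing push = (3 + 4·9 + 21)/6 = 60/6 = 10
te_Ticketing = (13 + 4·14 + 27)/6 = 96/6 = 16

Forward pass:
ES_Venue booking = 0; EF_Venue booking = 6
ES_Vendor contracts = 0; EF_Vendor contracts = 2
ES_Permits = 0; EF_Permits = 10
ES_Catering order = 0; EF_Catering order = 10
ES_AV setup = max(EF_Venue booking=6, EF_Permits=10) = 10; EF_AV setup = 10+5 = 15
ES_Stage build = 10; EF_Stage build = 10+12 = 22
ES_Marketing push = 22; EF_Marketing push = 22+10 = 32
ES_Ticketing = max(EF_Vendor contracts=2, EF_Catering order=10, EF_AV setup=15, EF_Marketing push=32) = 32; EF_Ticketing = 32+16 = 48
Expected project duration μ = 48 hours. Critical path: Permits → Stage build → Marketing push → Ticketing.

48 hours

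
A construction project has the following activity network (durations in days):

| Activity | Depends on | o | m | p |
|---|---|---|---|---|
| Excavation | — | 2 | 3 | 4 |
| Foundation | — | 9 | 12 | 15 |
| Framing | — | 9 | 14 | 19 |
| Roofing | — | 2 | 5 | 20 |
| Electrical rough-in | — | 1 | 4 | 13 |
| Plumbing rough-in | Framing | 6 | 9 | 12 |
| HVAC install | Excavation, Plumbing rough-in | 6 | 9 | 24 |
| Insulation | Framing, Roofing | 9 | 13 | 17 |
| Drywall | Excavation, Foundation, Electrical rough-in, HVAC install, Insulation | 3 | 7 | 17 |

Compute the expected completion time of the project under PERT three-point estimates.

te_Excavation = (2 + 4·3 + 4)/6 = 18/6 = 3
te_Foundation = (9 + 4·12 + 15)/6 = 72/6 = 12
te_Framing = (9 + 4·14 + 19)/6 = 84/6 = 14
te_Roofing = (2 + 4·5 + 20)/6 = 42/6 = 7
te_Electrical rough-in = (1 + 4·4 + 13)/6 = 30/6 = 5
te_Plumbing rough-in = (6 + 4·9 + 12)/6 = 54/6 = 9
te_HVAC install = (6 + 4·9 + 24)/6 = 66/6 = 11
te_Insulation = (9 + 4·13 + 17)/6 = 78/6 = 13
te_Drywall = (3 + 4·7 + 17)/6 = 48/6 = 8

Forward pass:
ES_Excavation = 0; EF_Excavation = 3
ES_Foundation = 0; EF_Foundation = 12
ES_Framing = 0; EF_Framing = 14
ES_Roofing = 0; EF_Roofing = 7
ES_Electrical rough-in = 0; EF_Electrical rough-in = 5
ES_Plumbing rough-in = 14; EF_Plumbing rough-in = 14+9 = 23
ES_HVAC install = max(EF_Excavation=3, EF_Plumbing rough-in=23) = 23; EF_HVAC install = 23+11 = 34
ES_Insulation = max(EF_Framing=14, EF_Roofing=7) = 14; EF_Insulation = 14+13 = 27
ES_Drywall = max(EF_Excavation=3, EF_Foundation=12, EF_Electrical rough-in=5, EF_HVAC install=34, EF_Insulation=27) = 34; EF_Drywall = 34+8 = 42
Expected project duration μ = 42 days. Critical path: Framing → Plumbing rough-in → HVAC install → Drywall.

42 days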